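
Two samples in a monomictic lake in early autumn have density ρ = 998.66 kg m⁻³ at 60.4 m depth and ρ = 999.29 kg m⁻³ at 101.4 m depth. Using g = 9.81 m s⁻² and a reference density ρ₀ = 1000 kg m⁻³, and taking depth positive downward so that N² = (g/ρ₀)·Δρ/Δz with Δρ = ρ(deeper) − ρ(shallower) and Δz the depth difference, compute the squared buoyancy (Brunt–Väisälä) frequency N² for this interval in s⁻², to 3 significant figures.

Δρ = 999.29 − 998.66 = 0.63 kg m⁻³ over Δz = 101.4 − 60.4 = 41 m.
N² = (9.81/1000) × (0.63/41) = 1.5074 × 10⁻⁴ s⁻² ≈ 1.51 × 10⁻⁴ s⁻².

1.51 × 10⁻⁴ s⁻²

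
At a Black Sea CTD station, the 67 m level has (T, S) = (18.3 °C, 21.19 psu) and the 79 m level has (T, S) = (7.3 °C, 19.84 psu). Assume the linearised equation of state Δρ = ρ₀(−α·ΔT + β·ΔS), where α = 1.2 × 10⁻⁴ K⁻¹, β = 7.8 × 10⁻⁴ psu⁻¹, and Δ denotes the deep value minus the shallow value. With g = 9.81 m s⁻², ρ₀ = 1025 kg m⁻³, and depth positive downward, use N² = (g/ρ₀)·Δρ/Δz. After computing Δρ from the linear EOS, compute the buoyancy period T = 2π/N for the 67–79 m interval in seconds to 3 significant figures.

425 s

ΔT = -11.0 K, ΔS = -1.35 psu (deep − shallow).
Δρ/ρ₀ = −αΔT + βΔS = 1.32 × 10⁻³ − 1.053 × 10⁻³ = 2.67 × 10⁻⁴, so Δρ ≈ 0.2737 kg m⁻³.
N² = (g/ρ₀)·Δρ/Δz = g·(Δρ/ρ₀)/Δz = 9.81 × 2.67 × 10⁻⁴ / 12 = 2.1827 × 10⁻⁴ s⁻².
N = √(2.1827 × 10⁻⁴) = 0.014774 rad s⁻¹ → T = 2π/N = 425.29 s ≈ 425 s.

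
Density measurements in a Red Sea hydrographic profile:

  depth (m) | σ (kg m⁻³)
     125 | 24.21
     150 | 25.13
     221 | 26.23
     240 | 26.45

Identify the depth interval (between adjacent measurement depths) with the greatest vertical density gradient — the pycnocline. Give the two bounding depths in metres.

Compute the density gradient over each adjacent pair:
  125–150 m: Δρ/Δz = 0.92/25 = 0.037 kg m⁻⁴
  150–221 m: Δρ/Δz = 1.10/71 = 0.015 kg m⁻⁴
  221–240 m: Δρ/Δz = 0.22/19 = 0.012 kg m⁻⁴
The largest gradient is in the 125–150 m interval — the pycnocline.

125–150 m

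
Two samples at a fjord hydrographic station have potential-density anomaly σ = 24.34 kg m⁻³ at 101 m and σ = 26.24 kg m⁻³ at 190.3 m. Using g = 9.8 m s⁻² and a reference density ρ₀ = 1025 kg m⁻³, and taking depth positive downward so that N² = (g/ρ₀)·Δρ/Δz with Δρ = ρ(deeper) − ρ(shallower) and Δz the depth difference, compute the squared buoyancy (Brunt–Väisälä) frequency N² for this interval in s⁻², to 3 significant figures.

2.03 × 10⁻⁴ s⁻²

Δρ = 1026.24 − 1024.34 = 1.90 kg m⁻³ over Δz = 190.3 − 101 = 89.3 m.
N² = (9.8/1025) × (1.90/89.3) = 2.0343 × 10⁻⁴ s⁻² ≈ 2.03 × 10⁻⁴ s⁻².
Since Δρ > 0 the layer is stably stratified.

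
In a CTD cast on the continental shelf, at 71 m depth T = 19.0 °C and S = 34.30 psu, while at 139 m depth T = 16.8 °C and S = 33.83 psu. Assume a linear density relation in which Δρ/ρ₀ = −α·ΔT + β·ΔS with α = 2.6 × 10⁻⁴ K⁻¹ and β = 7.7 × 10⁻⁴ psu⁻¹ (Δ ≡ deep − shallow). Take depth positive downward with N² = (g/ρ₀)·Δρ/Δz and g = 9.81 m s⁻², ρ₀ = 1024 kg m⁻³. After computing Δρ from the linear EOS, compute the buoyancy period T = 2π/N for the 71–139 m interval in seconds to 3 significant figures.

1.14 × 10³ s

ΔT = -2.2 K, ΔS = -0.47 psu (deep − shallow).
Δρ/ρ₀ = −αΔT + βΔS = 5.72 × 10⁻⁴ − 3.619 × 10⁻⁴ = 2.101 × 10⁻⁴, so Δρ ≈ 0.2151 kg m⁻³.
N² = (g/ρ₀)·Δρ/Δz = g·(Δρ/ρ₀)/Δz = 9.81 × 2.101 × 10⁻⁴ / 68 = 3.0310 × 10⁻⁵ s⁻².
N = √(3.0310 × 10⁻⁵) = 5.5055 × 10⁻³ rad s⁻¹ → T = 2π/N = 1.1413 × 10³ s ≈ 1.14 × 10³ s.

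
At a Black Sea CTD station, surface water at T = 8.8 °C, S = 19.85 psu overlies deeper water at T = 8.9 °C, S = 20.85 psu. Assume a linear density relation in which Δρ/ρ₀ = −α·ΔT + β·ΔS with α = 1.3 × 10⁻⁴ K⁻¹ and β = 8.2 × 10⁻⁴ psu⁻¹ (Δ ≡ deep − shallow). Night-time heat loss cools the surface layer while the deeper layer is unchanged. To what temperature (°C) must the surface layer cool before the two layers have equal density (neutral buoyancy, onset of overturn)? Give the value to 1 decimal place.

2.6 °C

Neutral buoyancy requires Δρ = 0, i.e. −α(T_deep − T_surf′) + β(S_deep − S_surf) = 0.
T_surf′ = T_deep − (β/α)·ΔS = 8.9 − (8.2 × 10⁻⁴/1.3 × 10⁻⁴)·(+1.00) = 2.592 °C.
Cooling required: 8.8 − (2.592) = 6.208 °C.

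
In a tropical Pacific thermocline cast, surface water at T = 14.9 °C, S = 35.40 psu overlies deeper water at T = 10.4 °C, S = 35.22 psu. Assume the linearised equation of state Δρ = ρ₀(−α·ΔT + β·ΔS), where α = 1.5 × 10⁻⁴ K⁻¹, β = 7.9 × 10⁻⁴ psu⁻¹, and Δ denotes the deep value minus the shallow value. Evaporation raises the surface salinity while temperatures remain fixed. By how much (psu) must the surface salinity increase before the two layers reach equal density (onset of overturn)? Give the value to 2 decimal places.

0.67 psu

Neutral buoyancy requires −α(T_deep − T_surf) + β(S_deep − S_surf′) = 0.
S_surf′ = S_deep − (α/β)·ΔT = 35.22 − (1.5 × 10⁻⁴/7.9 × 10⁻⁴)·(-4.5) = 36.0744 psu.
Increase required: 36.0744 − 35.40 = 0.6744 psu.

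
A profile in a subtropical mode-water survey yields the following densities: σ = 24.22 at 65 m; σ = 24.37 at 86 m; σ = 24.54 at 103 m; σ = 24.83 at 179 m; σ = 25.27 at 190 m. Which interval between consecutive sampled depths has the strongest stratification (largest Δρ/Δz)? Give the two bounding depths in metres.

Compute the density gradient over each adjacent pair:
  65–86 m: Δρ/Δz = 0.15/21 = 7.1 × 10⁻³ kg m⁻⁴
  86–103 m: Δρ/Δz = 0.17/17 = 0.010 kg m⁻⁴
  103–179 m: Δρ/Δz = 0.29/76 = 3.8 × 10⁻³ kg m⁻⁴
  179–190 m: Δρ/Δz = 0.44/11 = 0.040 kg m⁻⁴
The largest gradient is in the 179–190 m interval — the pycnocline.

179–190 m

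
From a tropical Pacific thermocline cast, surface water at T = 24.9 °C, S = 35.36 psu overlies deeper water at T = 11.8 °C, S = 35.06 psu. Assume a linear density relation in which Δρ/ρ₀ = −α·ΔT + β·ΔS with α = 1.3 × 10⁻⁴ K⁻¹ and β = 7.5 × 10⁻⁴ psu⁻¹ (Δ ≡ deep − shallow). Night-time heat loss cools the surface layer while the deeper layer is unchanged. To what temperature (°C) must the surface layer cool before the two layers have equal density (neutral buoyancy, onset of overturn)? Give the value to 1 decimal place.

13.5 °C

Neutral buoyancy requires Δρ = 0, i.e. −α(T_deep − T_surf′) + β(S_deep − S_surf) = 0.
T_surf′ = T_deep − (β/α)·ΔS = 11.8 − (7.5 × 10⁻⁴/1.3 × 10⁻⁴)·(-0.30) = 13.531 °C.
Cooling required: 24.9 − (13.531) = 11.369 °C.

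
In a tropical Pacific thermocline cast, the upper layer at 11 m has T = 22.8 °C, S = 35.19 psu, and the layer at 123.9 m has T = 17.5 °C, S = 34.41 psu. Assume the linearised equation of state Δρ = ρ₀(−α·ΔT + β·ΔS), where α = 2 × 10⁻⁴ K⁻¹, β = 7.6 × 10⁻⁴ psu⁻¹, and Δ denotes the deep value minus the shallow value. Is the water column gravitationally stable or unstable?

ΔT = 17.5 − 22.8 = -5.3 K and ΔS = 34.41 − 35.19 = -0.78 psu (deep − shallow).
−αΔT = 1.06 × 10⁻³; βΔS = -5.928 × 10⁻⁴; sum Δρ/ρ₀ = 4.672 × 10⁻⁴.
Δρ/ρ₀ > 0, so Δρ > 0: deeper water is denser → statically stable.

stable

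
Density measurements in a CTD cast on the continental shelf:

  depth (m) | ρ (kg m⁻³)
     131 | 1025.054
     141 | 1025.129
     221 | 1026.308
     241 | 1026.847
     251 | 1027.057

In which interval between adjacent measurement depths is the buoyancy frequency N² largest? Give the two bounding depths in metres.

221–241 m

Compute the density gradient over each adjacent pair:
  131–141 m: Δρ/Δz = 0.075/10 = 7.5 × 10⁻³ kg m⁻⁴
  141–221 m: Δρ/Δz = 1.179/80 = 0.015 kg m⁻⁴
  221–241 m: Δρ/Δz = 0.539/20 = 0.027 kg m⁻⁴
  241–251 m: Δρ/Δz = 0.210/10 = 0.021 kg m⁻⁴
The largest gradient is in the 221–241 m interval — the pycnocline.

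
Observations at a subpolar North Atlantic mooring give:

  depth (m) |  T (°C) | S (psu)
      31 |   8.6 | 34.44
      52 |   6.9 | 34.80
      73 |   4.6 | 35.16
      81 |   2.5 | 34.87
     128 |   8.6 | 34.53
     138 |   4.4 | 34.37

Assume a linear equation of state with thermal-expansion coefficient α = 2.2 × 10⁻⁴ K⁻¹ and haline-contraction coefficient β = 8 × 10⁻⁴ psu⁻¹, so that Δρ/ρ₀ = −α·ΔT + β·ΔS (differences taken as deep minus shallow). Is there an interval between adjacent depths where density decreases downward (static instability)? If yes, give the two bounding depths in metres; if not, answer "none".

81–128 m

Evaluate Δρ/ρ₀ = −αΔT + βΔS across each adjacent pair:
  31–52 m: −αΔT+βΔS = −(2.2 × 10⁻⁴)(-1.7)+(8 × 10⁻⁴)(+0.36) = 6.6 × 10⁻⁴ → stable
  52–73 m: −αΔT+βΔS = −(2.2 × 10⁻⁴)(-2.3)+(8 × 10⁻⁴)(+0.36) = 7.9 × 10⁻⁴ → stable
  73–81 m: −αΔT+βΔS = −(2.2 × 10⁻⁴)(-2.1)+(8 × 10⁻⁴)(-0.29) = 2.3 × 10⁻⁴ → stable
  81–128 m: −αΔT+βΔS = −(2.2 × 10⁻⁴)(+6.1)+(8 × 10⁻⁴)(-0.34) = -1.6 × 10⁻³ → UNSTABLE
  128–138 m: −αΔT+βΔS = −(2.2 × 10⁻⁴)(-4.2)+(8 × 10⁻⁴)(-0.16) = 8.0 × 10⁻⁴ → stable
The 81–128 m interval has Δρ < 0: lighter water underlies denser water.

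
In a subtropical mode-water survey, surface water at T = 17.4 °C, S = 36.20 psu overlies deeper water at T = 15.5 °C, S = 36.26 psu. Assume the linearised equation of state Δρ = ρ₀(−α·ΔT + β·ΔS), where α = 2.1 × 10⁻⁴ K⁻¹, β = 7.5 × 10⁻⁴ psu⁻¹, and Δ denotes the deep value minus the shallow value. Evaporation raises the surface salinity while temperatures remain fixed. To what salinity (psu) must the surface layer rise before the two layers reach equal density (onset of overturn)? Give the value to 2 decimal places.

36.79 psu

Neutral buoyancy requires −α(T_deep − T_surf) + β(S_deep − S_surf′) = 0.
S_surf′ = S_deep − (α/β)·ΔT = 36.26 − (2.1 × 10⁻⁴/7.5 × 10⁻⁴)·(-1.9) = 36.7920 psu.
Increase required: 36.7920 − 36.20 = 0.5920 psu.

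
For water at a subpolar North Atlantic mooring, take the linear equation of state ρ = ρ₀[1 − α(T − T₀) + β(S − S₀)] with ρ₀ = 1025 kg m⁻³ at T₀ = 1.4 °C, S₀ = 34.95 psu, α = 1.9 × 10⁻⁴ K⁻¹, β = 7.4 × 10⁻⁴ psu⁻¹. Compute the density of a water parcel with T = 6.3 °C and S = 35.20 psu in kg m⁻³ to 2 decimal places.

1024.24 kg m⁻³

T − T₀ = +4.9 K, S − S₀ = +0.25 psu.
Bracket = 1 − α·(+4.9) + β·(+0.25) = 1 + (-7.46 × 10⁻⁴) = 0.9992540.
ρ = 1025 × 0.9992540 = 1024.24 kg m⁻³.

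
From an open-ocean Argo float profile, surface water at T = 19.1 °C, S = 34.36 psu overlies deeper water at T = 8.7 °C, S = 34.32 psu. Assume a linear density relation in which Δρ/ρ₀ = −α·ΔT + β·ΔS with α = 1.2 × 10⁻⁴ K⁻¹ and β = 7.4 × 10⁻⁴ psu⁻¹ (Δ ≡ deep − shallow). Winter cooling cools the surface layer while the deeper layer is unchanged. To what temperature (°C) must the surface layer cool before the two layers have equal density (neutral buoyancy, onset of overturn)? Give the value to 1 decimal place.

Neutral buoyancy requires Δρ = 0, i.e. −α(T_deep − T_surf′) + β(S_deep − S_surf) = 0.
T_surf′ = T_deep − (β/α)·ΔS = 8.7 − (7.4 × 10⁻⁴/1.2 × 10⁻⁴)·(-0.04) = 8.947 °C.
Cooling required: 19.1 − (8.947) = 10.153 °C.

8.9 °C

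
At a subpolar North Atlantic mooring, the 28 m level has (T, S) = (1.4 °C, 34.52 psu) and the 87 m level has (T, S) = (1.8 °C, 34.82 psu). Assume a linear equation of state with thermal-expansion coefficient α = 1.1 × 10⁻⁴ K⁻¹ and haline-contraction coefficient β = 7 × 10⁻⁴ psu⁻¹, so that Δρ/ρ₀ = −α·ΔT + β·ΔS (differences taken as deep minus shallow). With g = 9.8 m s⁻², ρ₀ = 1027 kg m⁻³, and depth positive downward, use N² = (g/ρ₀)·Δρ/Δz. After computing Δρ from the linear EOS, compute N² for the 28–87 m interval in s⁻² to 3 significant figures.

2.76 × 10⁻⁵ s⁻²

ΔT = +0.4 K, ΔS = +0.30 psu (deep − shallow).
Δρ/ρ₀ = −αΔT + βΔS = -4.40 × 10⁻⁵ + 2.10 × 10⁻⁴ = 1.66 × 10⁻⁴, so Δρ ≈ 0.1705 kg m⁻³.
N² = (g/ρ₀)·Δρ/Δz = g·(Δρ/ρ₀)/Δz = 9.8 × 1.66 × 10⁻⁴ / 59 = 2.7573 × 10⁻⁵ s⁻² ≈ 2.76 × 10⁻⁵ s⁻².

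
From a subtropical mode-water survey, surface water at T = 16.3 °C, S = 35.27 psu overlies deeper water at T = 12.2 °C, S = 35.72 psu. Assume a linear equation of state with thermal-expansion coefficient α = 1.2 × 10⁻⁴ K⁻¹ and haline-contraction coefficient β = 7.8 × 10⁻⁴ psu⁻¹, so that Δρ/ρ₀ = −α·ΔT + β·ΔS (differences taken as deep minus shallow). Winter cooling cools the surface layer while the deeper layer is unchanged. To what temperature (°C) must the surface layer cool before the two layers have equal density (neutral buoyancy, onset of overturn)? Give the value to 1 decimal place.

Neutral buoyancy requires Δρ = 0, i.e. −α(T_deep − T_surf′) + β(S_deep − S_surf) = 0.
T_surf′ = T_deep − (β/α)·ΔS = 12.2 − (7.8 × 10⁻⁴/1.2 × 10⁻⁴)·(+0.45) = 9.275 °C.
Cooling required: 16.3 − (9.275) = 7.025 °C.

9.3 °C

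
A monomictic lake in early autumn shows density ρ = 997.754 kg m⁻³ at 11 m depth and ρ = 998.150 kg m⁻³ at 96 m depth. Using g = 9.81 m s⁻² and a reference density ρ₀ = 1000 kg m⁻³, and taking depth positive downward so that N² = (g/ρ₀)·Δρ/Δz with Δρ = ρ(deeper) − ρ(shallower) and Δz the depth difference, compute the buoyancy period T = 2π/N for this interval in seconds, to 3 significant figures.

Δρ = 998.150 − 997.754 = 0.396 kg m⁻³ over Δz = 96 − 11 = 85 m.
N² = (9.81/1000) × (0.396/85) = 4.5703 × 10⁻⁵ s⁻².
N = √(4.5703 × 10⁻⁵) = 6.7604 × 10⁻³ rad s⁻¹, so T = 2π/N = 929.41 s ≈ 929 s.

929 s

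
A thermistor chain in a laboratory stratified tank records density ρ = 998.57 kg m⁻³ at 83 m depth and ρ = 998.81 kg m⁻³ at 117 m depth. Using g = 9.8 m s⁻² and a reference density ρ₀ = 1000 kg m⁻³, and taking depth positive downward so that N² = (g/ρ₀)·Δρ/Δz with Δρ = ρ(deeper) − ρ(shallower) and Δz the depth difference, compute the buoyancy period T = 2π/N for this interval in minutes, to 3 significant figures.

12.6 min

Δρ = 998.81 − 998.57 = 0.24 kg m⁻³ over Δz = 117 − 83 = 34 m.
N² = (9.8/1000) × (0.24/34) = 6.9176 × 10⁻⁵ s⁻².
N = √(6.9176 × 10⁻⁵) = 8.3172 × 10⁻³ rad s⁻¹, so T = 2π/N = 755.44 s = 12.591 min ≈ 12.6 min.
Since Δρ > 0 the layer is stably stratified.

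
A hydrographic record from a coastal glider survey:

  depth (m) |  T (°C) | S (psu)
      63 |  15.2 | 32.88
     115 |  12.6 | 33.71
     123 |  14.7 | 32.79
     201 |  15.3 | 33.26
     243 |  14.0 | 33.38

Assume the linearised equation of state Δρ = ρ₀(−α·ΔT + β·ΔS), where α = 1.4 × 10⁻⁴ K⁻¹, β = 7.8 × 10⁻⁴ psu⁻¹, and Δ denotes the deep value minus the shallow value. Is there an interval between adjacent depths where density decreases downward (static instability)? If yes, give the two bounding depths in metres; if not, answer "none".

115–123 m

Evaluate Δρ/ρ₀ = −αΔT + βΔS across each adjacent pair:
  63–115 m: −αΔT+βΔS = −(1.4 × 10⁻⁴)(-2.6)+(7.8 × 10⁻⁴)(+0.83) = 1.0 × 10⁻³ → stable
  115–123 m: −αΔT+βΔS = −(1.4 × 10⁻⁴)(+2.1)+(7.8 × 10⁻⁴)(-0.92) = -1.0 × 10⁻³ → UNSTABLE
  123–201 m: −αΔT+βΔS = −(1.4 × 10⁻⁴)(+0.6)+(7.8 × 10⁻⁴)(+0.47) = 2.8 × 10⁻⁴ → stable
  201–243 m: −αΔT+βΔS = −(1.4 × 10⁻⁴)(-1.3)+(7.8 × 10⁻⁴)(+0.12) = 2.8 × 10⁻⁴ → stable
The 115–123 m interval has Δρ < 0: lighter water underlies denser water.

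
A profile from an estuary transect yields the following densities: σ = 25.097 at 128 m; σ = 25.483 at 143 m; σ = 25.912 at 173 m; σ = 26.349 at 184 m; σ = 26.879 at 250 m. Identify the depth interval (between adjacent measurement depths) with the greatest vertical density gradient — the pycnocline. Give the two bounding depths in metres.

Compute the density gradient over each adjacent pair:
  128–143 m: Δρ/Δz = 0.386/15 = 0.026 kg m⁻⁴
  143–173 m: Δρ/Δz = 0.429/30 = 0.014 kg m⁻⁴
  173–184 m: Δρ/Δz = 0.437/11 = 0.040 kg m⁻⁴
  184–250 m: Δρ/Δz = 0.530/66 = 8.0 × 10⁻³ kg m⁻⁴
The largest gradient is in the 173–184 m interval — the pycnocline.

173–184 m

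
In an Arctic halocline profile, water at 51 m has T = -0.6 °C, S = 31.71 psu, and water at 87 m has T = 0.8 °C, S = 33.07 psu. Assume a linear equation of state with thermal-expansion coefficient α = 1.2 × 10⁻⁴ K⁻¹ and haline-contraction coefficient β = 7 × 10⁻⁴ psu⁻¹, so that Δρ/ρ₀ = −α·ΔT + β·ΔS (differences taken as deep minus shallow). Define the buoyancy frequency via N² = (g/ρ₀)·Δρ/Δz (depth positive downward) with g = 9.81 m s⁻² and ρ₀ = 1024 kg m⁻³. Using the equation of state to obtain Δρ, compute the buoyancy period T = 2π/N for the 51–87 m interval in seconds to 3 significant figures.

430 s

ΔT = +1.4 K, ΔS = +1.36 psu (deep − shallow).
Δρ/ρ₀ = −αΔT + βΔS = -1.68 × 10⁻⁴ + 9.52 × 10⁻⁴ = 7.84 × 10⁻⁴, so Δρ ≈ 0.8028 kg m⁻³.
N² = (g/ρ₀)·Δρ/Δz = g·(Δρ/ρ₀)/Δz = 9.81 × 7.84 × 10⁻⁴ / 36 = 2.1364 × 10⁻⁴ s⁻².
N = √(2.1364 × 10⁻⁴) = 0.014616 rad s⁻¹ → T = 2π/N = 429.88 s ≈ 430 s.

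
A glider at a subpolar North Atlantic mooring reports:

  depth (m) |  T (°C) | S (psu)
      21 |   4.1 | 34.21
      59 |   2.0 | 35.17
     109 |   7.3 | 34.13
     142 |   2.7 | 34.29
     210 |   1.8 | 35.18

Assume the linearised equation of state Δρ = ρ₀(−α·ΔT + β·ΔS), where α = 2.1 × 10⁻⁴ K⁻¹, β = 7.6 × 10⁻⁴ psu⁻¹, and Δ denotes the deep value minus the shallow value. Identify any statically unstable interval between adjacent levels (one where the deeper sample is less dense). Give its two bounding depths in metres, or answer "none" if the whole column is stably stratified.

Evaluate Δρ/ρ₀ = −αΔT + βΔS across each adjacent pair:
  21–59 m: −αΔT+βΔS = −(2.1 × 10⁻⁴)(-2.1)+(7.6 × 10⁻⁴)(+0.96) = 1.2 × 10⁻³ → stable
  59–109 m: −αΔT+βΔS = −(2.1 × 10⁻⁴)(+5.3)+(7.6 × 10⁻⁴)(-1.04) = -1.9 × 10⁻³ → UNSTABLE
  109–142 m: −αΔT+βΔS = −(2.1 × 10⁻⁴)(-4.6)+(7.6 × 10⁻⁴)(+0.16) = 1.1 × 10⁻³ → stable
  142–210 m: −αΔT+βΔS = −(2.1 × 10⁻⁴)(-0.9)+(7.6 × 10⁻⁴)(+0.89) = 8.7 × 10⁻⁴ → stable
The 59–109 m interval has Δρ < 0: lighter water underlies denser water.

59–109 m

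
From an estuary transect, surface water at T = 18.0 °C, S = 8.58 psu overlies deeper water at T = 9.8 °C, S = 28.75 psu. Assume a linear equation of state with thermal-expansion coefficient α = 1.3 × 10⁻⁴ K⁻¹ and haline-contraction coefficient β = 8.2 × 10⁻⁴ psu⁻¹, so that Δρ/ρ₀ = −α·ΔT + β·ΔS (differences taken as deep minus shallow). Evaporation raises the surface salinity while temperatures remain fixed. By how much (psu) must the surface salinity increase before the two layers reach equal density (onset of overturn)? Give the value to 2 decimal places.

Neutral buoyancy requires −α(T_deep − T_surf) + β(S_deep − S_surf′) = 0.
S_surf′ = S_deep − (α/β)·ΔT = 28.75 − (1.3 × 10⁻⁴/8.2 × 10⁻⁴)·(-8.2) = 30.0500 psu.
Increase required: 30.0500 − 8.58 = 21.4700 psu.

21.47 psu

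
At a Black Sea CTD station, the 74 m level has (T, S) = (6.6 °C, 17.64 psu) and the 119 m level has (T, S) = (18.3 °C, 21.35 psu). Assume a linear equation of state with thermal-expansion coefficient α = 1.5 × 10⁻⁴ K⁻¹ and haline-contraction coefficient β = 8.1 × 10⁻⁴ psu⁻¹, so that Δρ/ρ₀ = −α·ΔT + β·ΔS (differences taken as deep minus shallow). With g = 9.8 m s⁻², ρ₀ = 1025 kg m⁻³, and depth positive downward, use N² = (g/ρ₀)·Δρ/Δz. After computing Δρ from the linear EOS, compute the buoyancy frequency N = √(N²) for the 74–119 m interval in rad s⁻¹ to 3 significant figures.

ΔT = +11.7 K, ΔS = +3.71 psu (deep − shallow).
Δρ/ρ₀ = −αΔT + βΔS = -1.755 × 10⁻³ + 3.0051 × 10⁻³ = 1.2501 × 10⁻³, so Δρ ≈ 1.281 kg m⁻³.
N² = (g/ρ₀)·Δρ/Δz = g·(Δρ/ρ₀)/Δz = 9.8 × 1.2501 × 10⁻³ / 45 = 2.7224 × 10⁻⁴ s⁻².
N = √(2.7224 × 10⁻⁴) = 0.016500 rad s⁻¹ ≈ 0.0165 rad s⁻¹.

0.0165 rad s⁻¹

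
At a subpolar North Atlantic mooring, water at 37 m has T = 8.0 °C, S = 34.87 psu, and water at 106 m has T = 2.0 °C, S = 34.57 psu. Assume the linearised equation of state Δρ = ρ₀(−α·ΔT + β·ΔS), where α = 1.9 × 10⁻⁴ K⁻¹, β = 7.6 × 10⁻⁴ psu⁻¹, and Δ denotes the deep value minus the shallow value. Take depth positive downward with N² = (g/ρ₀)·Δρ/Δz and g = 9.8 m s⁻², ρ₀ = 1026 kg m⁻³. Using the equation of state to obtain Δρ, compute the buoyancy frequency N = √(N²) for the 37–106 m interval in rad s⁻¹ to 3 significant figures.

0.0114 rad s⁻¹

ΔT = -6.0 K, ΔS = -0.30 psu (deep − shallow).
Δρ/ρ₀ = −αΔT + βΔS = 1.14 × 10⁻³ − 2.28 × 10⁻⁴ = 9.12 × 10⁻⁴, so Δρ ≈ 0.9357 kg m⁻³.
N² = (g/ρ₀)·Δρ/Δz = g·(Δρ/ρ₀)/Δz = 9.8 × 9.12 × 10⁻⁴ / 69 = 1.2953 × 10⁻⁴ s⁻².
N = √(1.2953 × 10⁻⁴) = 0.011381 rad s⁻¹ ≈ 0.0114 rad s⁻¹.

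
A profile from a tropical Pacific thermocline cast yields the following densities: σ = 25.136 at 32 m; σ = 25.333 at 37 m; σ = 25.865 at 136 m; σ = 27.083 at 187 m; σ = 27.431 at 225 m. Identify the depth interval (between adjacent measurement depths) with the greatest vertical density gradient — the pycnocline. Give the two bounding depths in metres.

Compute the density gradient over each adjacent pair:
  32–37 m: Δρ/Δz = 0.197/5 = 0.039 kg m⁻⁴
  37–136 m: Δρ/Δz = 0.532/99 = 5.4 × 10⁻³ kg m⁻⁴
  136–187 m: Δρ/Δz = 1.218/51 = 0.024 kg m⁻⁴
  187–225 m: Δρ/Δz = 0.348/38 = 9.2 × 10⁻³ kg m⁻⁴
The largest gradient is in the 32–37 m interval — the pycnocline.

32–37 m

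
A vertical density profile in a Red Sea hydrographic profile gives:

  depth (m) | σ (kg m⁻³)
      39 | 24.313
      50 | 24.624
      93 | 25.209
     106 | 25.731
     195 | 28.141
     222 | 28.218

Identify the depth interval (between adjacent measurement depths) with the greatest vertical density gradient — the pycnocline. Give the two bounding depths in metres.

Compute the density gradient over each adjacent pair:
  39–50 m: Δρ/Δz = 0.311/11 = 0.028 kg m⁻⁴
  50–93 m: Δρ/Δz = 0.585/43 = 0.014 kg m⁻⁴
  93–106 m: Δρ/Δz = 0.522/13 = 0.040 kg m⁻⁴
  106–195 m: Δρ/Δz = 2.410/89 = 0.027 kg m⁻⁴
  195–222 m: Δρ/Δz = 0.077/27 = 2.9 × 10⁻³ kg m⁻⁴
The largest gradient is in the 93–106 m interval — the pycnocline.

93–106 m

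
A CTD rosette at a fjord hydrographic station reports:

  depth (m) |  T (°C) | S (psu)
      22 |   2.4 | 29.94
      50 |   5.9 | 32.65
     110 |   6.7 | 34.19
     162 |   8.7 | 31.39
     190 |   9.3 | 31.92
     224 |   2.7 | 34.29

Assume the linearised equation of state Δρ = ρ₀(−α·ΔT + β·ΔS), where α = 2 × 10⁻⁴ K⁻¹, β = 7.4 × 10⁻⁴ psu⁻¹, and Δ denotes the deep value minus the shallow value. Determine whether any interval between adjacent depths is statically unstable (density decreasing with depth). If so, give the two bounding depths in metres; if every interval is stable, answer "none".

Evaluate Δρ/ρ₀ = −αΔT + βΔS across each adjacent pair:
  22–50 m: −αΔT+βΔS = −(2 × 10⁻⁴)(+3.5)+(7.4 × 10⁻⁴)(+2.71) = 1.3 × 10⁻³ → stable
  50–110 m: −αΔT+βΔS = −(2 × 10⁻⁴)(+0.8)+(7.4 × 10⁻⁴)(+1.54) = 9.8 × 10⁻⁴ → stable
  110–162 m: −αΔT+βΔS = −(2 × 10⁻⁴)(+2.0)+(7.4 × 10⁻⁴)(-2.80) = -2.5 × 10⁻³ → UNSTABLE
  162–190 m: −αΔT+βΔS = −(2 × 10⁻⁴)(+0.6)+(7.4 × 10⁻⁴)(+0.53) = 2.7 × 10⁻⁴ → stable
  190–224 m: −αΔT+βΔS = −(2 × 10⁻⁴)(-6.6)+(7.4 × 10⁻⁴)(+2.37) = 3.1 × 10⁻³ → stable
The 110–162 m interval has Δρ < 0: lighter water underlies denser water.

110–162 m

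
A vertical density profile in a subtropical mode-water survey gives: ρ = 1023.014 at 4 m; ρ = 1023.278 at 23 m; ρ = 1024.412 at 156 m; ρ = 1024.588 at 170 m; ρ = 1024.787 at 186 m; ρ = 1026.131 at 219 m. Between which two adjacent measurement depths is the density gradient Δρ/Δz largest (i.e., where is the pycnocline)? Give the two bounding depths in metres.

Compute the density gradient over each adjacent pair:
  4–23 m: Δρ/Δz = 0.264/19 = 0.014 kg m⁻⁴
  23–156 m: Δρ/Δz = 1.134/133 = 8.5 × 10⁻³ kg m⁻⁴
  156–170 m: Δρ/Δz = 0.176/14 = 0.013 kg m⁻⁴
  170–186 m: Δρ/Δz = 0.199/16 = 0.012 kg m⁻⁴
  186–219 m: Δρ/Δz = 1.344/33 = 0.041 kg m⁻⁴
The largest gradient is in the 186–219 m interval — the pycnocline.

186–219 m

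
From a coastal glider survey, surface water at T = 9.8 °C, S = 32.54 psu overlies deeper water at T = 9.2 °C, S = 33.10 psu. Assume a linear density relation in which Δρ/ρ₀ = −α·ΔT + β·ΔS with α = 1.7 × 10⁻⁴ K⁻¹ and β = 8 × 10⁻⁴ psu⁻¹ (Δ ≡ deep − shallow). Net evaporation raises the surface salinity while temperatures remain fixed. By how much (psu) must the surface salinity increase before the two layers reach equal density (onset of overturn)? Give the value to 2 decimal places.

0.69 psu

Neutral buoyancy requires −α(T_deep − T_surf) + β(S_deep − S_surf′) = 0.
S_surf′ = S_deep − (α/β)·ΔT = 33.10 − (1.7 × 10⁻⁴/8 × 10⁻⁴)·(-0.6) = 33.2275 psu.
Increase required: 33.2275 − 32.54 = 0.6875 psu.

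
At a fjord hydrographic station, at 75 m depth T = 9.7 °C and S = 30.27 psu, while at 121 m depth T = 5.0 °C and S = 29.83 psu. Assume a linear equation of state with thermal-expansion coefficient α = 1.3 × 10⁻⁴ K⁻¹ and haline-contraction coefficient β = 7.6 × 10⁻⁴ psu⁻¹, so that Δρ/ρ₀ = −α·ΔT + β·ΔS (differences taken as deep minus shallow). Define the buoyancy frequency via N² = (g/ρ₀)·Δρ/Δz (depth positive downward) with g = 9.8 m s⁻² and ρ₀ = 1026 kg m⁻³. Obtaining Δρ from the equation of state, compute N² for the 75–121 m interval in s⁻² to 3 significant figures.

ΔT = -4.7 K, ΔS = -0.44 psu (deep − shallow).
Δρ/ρ₀ = −αΔT + βΔS = 6.11 × 10⁻⁴ − 3.344 × 10⁻⁴ = 2.766 × 10⁻⁴, so Δρ ≈ 0.2838 kg m⁻³.
N² = (g/ρ₀)·Δρ/Δz = g·(Δρ/ρ₀)/Δz = 9.8 × 2.766 × 10⁻⁴ / 46 = 5.8928 × 10⁻⁵ s⁻² ≈ 5.89 × 10⁻⁵ s⁻².

5.89 × 10⁻⁵ s⁻²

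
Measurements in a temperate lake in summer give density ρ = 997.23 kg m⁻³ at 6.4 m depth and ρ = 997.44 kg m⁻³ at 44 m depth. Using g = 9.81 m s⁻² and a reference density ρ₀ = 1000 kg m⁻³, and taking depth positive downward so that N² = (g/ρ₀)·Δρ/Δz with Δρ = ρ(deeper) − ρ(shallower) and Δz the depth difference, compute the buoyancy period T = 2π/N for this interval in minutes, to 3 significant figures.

14.1 min

Δρ = 997.44 − 997.23 = 0.21 kg m⁻³ over Δz = 44 − 6.4 = 37.6 m.
N² = (9.81/1000) × (0.21/37.6) = 5.4790 × 10⁻⁵ s⁻².
N = √(5.4790 × 10⁻⁵) = 7.4020 × 10⁻³ rad s⁻¹, so T = 2π/N = 848.85 s = 14.148 min ≈ 14.1 min.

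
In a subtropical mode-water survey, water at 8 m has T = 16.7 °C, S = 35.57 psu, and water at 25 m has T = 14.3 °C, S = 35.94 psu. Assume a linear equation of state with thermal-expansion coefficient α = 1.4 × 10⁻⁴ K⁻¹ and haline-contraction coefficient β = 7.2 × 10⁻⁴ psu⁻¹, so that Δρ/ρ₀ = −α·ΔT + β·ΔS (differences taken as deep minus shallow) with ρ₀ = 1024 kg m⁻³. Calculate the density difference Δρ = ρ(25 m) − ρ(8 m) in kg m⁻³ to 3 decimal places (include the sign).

ΔT = -2.4 K, ΔS = +0.37 psu (deep − shallow).
Δρ/ρ₀ = −(1.4 × 10⁻⁴)(-2.4) + (7.2 × 10⁻⁴)(+0.37) = 6.024 × 10⁻⁴.
Δρ = 1024 × (6.024 × 10⁻⁴) = +0.617 kg m⁻³.
Positive Δρ: denser below, stable.

+0.617 kg m⁻³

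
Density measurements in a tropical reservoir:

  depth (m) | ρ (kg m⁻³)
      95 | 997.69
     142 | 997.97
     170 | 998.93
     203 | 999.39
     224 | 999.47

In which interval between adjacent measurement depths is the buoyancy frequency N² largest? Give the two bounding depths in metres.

Compute the density gradient over each adjacent pair:
  95–142 m: Δρ/Δz = 0.28/47 = 6.0 × 10⁻³ kg m⁻⁴
  142–170 m: Δρ/Δz = 0.96/28 = 0.034 kg m⁻⁴
  170–203 m: Δρ/Δz = 0.46/33 = 0.014 kg m⁻⁴
  203–224 m: Δρ/Δz = 0.08/21 = 3.8 × 10⁻³ kg m⁻⁴
The largest gradient is in the 142–170 m interval — the pycnocline.

142–170 m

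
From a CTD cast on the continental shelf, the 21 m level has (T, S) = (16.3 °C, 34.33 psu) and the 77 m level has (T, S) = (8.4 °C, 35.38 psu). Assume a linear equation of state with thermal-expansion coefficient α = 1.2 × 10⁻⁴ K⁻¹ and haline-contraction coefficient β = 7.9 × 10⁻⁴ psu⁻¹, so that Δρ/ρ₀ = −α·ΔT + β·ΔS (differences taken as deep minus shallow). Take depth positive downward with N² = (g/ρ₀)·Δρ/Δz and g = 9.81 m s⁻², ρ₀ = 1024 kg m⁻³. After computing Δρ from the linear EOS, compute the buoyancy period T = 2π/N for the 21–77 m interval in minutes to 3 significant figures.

ΔT = -7.9 K, ΔS = +1.05 psu (deep − shallow).
Δρ/ρ₀ = −αΔT + βΔS = 9.48 × 10⁻⁴ + 8.295 × 10⁻⁴ = 1.7775 × 10⁻³, so Δρ ≈ 1.820 kg m⁻³.
N² = (g/ρ₀)·Δρ/Δz = g·(Δρ/ρ₀)/Δz = 9.81 × 1.7775 × 10⁻³ / 56 = 3.1138 × 10⁻⁴ s⁻².
N = √(3.1138 × 10⁻⁴) = 0.017646 rad s⁻¹ → T = 2π/N = 356.07 s = 5.9345 min ≈ 5.93 min.

5.93 min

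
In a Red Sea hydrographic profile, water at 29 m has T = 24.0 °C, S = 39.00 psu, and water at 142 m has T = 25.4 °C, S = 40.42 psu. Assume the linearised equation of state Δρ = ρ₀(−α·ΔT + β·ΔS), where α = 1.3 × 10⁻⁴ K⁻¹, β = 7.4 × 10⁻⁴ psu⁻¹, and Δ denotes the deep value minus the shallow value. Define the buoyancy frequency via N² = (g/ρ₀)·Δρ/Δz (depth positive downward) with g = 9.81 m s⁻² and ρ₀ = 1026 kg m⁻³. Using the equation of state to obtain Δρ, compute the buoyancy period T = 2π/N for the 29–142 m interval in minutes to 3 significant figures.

ΔT = +1.4 K, ΔS = +1.42 psu (deep − shallow).
Δρ/ρ₀ = −αΔT + βΔS = -1.82 × 10⁻⁴ + 1.0508 × 10⁻³ = 8.688 × 10⁻⁴, so Δρ ≈ 0.8914 kg m⁻³.
N² = (g/ρ₀)·Δρ/Δz = g·(Δρ/ρ₀)/Δz = 9.81 × 8.688 × 10⁻⁴ / 113 = 7.5424 × 10⁻⁵ s⁻².
N = √(7.5424 × 10⁻⁵) = 8.6847 × 10⁻³ rad s⁻¹ → T = 2π/N = 723.48 s = 12.058 min ≈ 12.1 min.

12.1 min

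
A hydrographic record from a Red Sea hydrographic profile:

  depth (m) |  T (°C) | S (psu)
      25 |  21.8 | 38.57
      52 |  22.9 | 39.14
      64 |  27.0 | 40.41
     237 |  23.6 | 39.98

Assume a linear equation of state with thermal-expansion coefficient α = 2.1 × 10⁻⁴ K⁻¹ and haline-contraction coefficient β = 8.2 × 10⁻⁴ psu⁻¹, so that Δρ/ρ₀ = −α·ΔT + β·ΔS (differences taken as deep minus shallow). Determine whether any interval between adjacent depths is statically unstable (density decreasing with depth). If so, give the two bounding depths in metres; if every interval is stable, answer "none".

Evaluate Δρ/ρ₀ = −αΔT + βΔS across each adjacent pair:
  25–52 m: −αΔT+βΔS = −(2.1 × 10⁻⁴)(+1.1)+(8.2 × 10⁻⁴)(+0.57) = 2.4 × 10⁻⁴ → stable
  52–64 m: −αΔT+βΔS = −(2.1 × 10⁻⁴)(+4.1)+(8.2 × 10⁻⁴)(+1.27) = 1.8 × 10⁻⁴ → stable
  64–237 m: −αΔT+βΔS = −(2.1 × 10⁻⁴)(-3.4)+(8.2 × 10⁻⁴)(-0.43) = 3.6 × 10⁻⁴ → stable
Every interval has Δρ > 0: the column is stably stratified throughout.

none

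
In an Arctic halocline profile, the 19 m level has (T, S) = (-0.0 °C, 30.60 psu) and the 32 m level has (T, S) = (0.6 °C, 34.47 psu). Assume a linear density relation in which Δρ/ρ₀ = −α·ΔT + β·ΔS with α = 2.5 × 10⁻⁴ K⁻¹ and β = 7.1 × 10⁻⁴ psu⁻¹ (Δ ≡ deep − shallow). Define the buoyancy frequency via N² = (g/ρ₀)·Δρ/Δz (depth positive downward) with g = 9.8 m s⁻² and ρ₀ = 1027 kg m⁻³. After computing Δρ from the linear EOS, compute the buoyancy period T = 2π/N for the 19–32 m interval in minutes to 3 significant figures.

2.37 min

ΔT = +0.6 K, ΔS = +3.87 psu (deep − shallow).
Δρ/ρ₀ = −αΔT + βΔS = -1.50 × 10⁻⁴ + 2.7477 × 10⁻³ = 2.5977 × 10⁻³, so Δρ ≈ 2.668 kg m⁻³.
N² = (g/ρ₀)·Δρ/Δz = g·(Δρ/ρ₀)/Δz = 9.8 × 2.5977 × 10⁻³ / 13 = 1.9583 × 10⁻³ s⁻².
N = √(1.9583 × 10⁻³) = 0.044253 rad s⁻¹ → T = 2π/N = 141.98 s = 2.3663 min ≈ 2.37 min.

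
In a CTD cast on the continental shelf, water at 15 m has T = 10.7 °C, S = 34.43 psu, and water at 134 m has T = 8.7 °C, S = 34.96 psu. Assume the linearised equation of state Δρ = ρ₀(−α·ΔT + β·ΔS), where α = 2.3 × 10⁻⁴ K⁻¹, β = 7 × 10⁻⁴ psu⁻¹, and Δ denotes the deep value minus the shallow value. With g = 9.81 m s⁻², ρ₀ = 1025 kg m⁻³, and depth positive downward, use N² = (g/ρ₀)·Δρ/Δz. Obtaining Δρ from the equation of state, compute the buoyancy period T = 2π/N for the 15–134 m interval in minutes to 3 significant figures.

12.7 min

ΔT = -2.0 K, ΔS = +0.53 psu (deep − shallow).
Δρ/ρ₀ = −αΔT + βΔS = 4.60 × 10⁻⁴ + 3.71 × 10⁻⁴ = 8.31 × 10⁻⁴, so Δρ ≈ 0.8518 kg m⁻³.
N² = (g/ρ₀)·Δρ/Δz = g·(Δρ/ρ₀)/Δz = 9.81 × 8.31 × 10⁻⁴ / 119 = 6.8505 × 10⁻⁵ s⁻².
N = √(6.8505 × 10⁻⁵) = 8.2768 × 10⁻³ rad s⁻¹ → T = 2π/N = 759.13 s = 12.652 min ≈ 12.7 min.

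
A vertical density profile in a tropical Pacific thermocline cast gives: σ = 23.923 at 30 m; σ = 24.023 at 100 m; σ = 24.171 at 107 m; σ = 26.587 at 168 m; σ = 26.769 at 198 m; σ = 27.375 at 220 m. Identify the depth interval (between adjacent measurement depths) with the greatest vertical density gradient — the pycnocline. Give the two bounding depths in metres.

Compute the density gradient over each adjacent pair:
  30–100 m: Δρ/Δz = 0.100/70 = 1.4 × 10⁻³ kg m⁻⁴
  100–107 m: Δρ/Δz = 0.148/7 = 0.021 kg m⁻⁴
  107–168 m: Δρ/Δz = 2.416/61 = 0.040 kg m⁻⁴
  168–198 m: Δρ/Δz = 0.182/30 = 6.1 × 10⁻³ kg m⁻⁴
  198–220 m: Δρ/Δz = 0.606/22 = 0.028 kg m⁻⁴
The largest gradient is in the 107–168 m interval — the pycnocline.

107–168 m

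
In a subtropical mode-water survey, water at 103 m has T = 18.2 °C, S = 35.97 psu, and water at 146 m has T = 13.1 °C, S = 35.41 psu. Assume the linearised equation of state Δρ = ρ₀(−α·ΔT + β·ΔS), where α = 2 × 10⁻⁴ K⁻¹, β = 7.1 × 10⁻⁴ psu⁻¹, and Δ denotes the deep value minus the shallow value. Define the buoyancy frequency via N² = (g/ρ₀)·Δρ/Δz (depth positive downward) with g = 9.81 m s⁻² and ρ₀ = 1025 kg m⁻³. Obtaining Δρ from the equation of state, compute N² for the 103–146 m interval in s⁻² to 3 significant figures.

1.42 × 10⁻⁴ s⁻²

ΔT = -5.1 K, ΔS = -0.56 psu (deep − shallow).
Δρ/ρ₀ = −αΔT + βΔS = 1.02 × 10⁻³ − 3.976 × 10⁻⁴ = 6.224 × 10⁻⁴, so Δρ ≈ 0.6380 kg m⁻³.
N² = (g/ρ₀)·Δρ/Δz = g·(Δρ/ρ₀)/Δz = 9.81 × 6.224 × 10⁻⁴ / 43 = 1.4199 × 10⁻⁴ s⁻² ≈ 1.42 × 10⁻⁴ s⁻².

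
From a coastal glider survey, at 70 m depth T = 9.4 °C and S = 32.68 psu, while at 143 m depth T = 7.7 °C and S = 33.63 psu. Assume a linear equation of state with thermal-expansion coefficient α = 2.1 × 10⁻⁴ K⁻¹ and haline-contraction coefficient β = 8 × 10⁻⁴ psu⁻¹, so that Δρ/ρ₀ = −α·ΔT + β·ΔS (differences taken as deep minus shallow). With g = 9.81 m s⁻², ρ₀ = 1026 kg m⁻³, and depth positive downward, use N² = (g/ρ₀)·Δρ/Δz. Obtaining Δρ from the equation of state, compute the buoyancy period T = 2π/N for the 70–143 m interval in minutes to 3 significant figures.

8.55 min

ΔT = -1.7 K, ΔS = +0.95 psu (deep − shallow).
Δρ/ρ₀ = −αΔT + βΔS = 3.57 × 10⁻⁴ + 7.60 × 10⁻⁴ = 1.117 × 10⁻³, so Δρ ≈ 1.146 kg m⁻³.
N² = (g/ρ₀)·Δρ/Δz = g·(Δρ/ρ₀)/Δz = 9.81 × 1.117 × 10⁻³ / 73 = 1.5011 × 10⁻⁴ s⁻².
N = √(1.5011 × 10⁻⁴) = 0.012252 rad s⁻¹ → T = 2π/N = 512.83 s = 8.5472 min ≈ 8.55 min.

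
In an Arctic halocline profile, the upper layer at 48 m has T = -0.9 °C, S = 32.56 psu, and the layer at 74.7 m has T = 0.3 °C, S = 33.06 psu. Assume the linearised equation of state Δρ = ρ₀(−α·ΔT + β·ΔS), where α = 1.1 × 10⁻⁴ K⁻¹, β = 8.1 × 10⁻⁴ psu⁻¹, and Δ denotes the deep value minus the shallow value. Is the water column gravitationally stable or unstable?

ΔT = 0.3 − -0.9 = +1.2 K and ΔS = 33.06 − 32.56 = +0.50 psu (deep − shallow).
−αΔT = -1.32 × 10⁻⁴; βΔS = 4.05 × 10⁻⁴; sum Δρ/ρ₀ = 2.73 × 10⁻⁴.
Δρ/ρ₀ > 0, so Δρ > 0: deeper water is denser → statically stable.

stable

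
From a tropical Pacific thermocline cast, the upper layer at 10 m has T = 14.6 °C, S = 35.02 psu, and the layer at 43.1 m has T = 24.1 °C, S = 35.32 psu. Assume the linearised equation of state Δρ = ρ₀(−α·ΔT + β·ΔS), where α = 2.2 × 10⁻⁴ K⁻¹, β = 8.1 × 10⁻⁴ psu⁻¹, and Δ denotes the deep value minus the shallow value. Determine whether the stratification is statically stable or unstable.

unstable

ΔT = 24.1 − 14.6 = +9.5 K and ΔS = 35.32 − 35.02 = +0.30 psu (deep − shallow).
−αΔT = -2.09 × 10⁻³; βΔS = 2.43 × 10⁻⁴; sum Δρ/ρ₀ = -1.847 × 10⁻³.
Δρ/ρ₀ < 0, so Δρ < 0: deeper water is lighter → statically unstable; the column would overturn.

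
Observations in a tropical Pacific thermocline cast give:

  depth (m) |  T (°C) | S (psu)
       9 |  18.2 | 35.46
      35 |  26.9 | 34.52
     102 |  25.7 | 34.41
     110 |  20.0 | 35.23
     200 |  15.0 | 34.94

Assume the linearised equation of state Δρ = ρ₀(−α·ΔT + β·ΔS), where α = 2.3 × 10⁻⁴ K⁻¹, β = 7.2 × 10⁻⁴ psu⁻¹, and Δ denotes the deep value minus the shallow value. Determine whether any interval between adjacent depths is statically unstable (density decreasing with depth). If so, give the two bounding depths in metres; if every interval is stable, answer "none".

Evaluate Δρ/ρ₀ = −αΔT + βΔS across each adjacent pair:
  9–35 m: −αΔT+βΔS = −(2.3 × 10⁻⁴)(+8.7)+(7.2 × 10⁻⁴)(-0.94) = -2.7 × 10⁻³ → UNSTABLE
  35–102 m: −αΔT+βΔS = −(2.3 × 10⁻⁴)(-1.2)+(7.2 × 10⁻⁴)(-0.11) = 2.0 × 10⁻⁴ → stable
  102–110 m: −αΔT+βΔS = −(2.3 × 10⁻⁴)(-5.7)+(7.2 × 10⁻⁴)(+0.82) = 1.9 × 10⁻³ → stable
  110–200 m: −αΔT+βΔS = −(2.3 × 10⁻⁴)(-5.0)+(7.2 × 10⁻⁴)(-0.29) = 9.4 × 10⁻⁴ → stable
The 9–35 m interval has Δρ < 0: lighter water underlies denser water.

9–35 m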